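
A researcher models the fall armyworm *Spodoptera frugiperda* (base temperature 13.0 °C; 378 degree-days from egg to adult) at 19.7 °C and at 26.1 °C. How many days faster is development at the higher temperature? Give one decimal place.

At 19.7 °C: 378 / (19.7 − 13.0) = 378 / 6.7 = 56.418 d.
At 26.1 °C: 378 / (26.1 − 13.0) = 378 / 13.1 = 28.855 d.
Difference = |56.418 − 28.855| = 27.563 ≈ 27.6 days.

27.6 days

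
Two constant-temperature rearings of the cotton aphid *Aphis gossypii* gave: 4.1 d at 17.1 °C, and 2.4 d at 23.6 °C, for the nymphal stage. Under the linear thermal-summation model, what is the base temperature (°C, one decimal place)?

Under the model K = D·(T − T_b), so D₁·(T₁ − T_b) = D₂·(T₂ − T_b).
4.1·(17.1 − T_b) = 2.4·(23.6 − T_b)
T_b = (4.1·17.1 − 2.4·23.6) / (4.1 − 2.4) = 13.47 / 1.7 = 7.924 °C ≈ 7.9 °C.

7.9 °C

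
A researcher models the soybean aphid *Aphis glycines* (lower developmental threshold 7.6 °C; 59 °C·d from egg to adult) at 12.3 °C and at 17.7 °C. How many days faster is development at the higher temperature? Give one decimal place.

6.7 days

At 12.3 °C: 59 / (12.3 − 7.6) = 59 / 4.7 = 12.553 d.
At 17.7 °C: 59 / (17.7 − 7.6) = 59 / 10.1 = 5.842 d.
Difference = |12.553 − 5.842| = 6.712 ≈ 6.7 days.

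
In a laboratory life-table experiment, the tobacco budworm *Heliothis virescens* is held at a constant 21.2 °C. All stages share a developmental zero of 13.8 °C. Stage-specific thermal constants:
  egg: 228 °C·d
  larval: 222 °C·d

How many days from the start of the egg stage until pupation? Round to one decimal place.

Daily accumulation at 21.2 °C = 21.2 − 13.8 = 7.4 DD/day.
Total K = 228 + 222 = 450 DD.
Total duration = 450 / 7.4 = 60.811 ≈ 60.8 days.

60.8 days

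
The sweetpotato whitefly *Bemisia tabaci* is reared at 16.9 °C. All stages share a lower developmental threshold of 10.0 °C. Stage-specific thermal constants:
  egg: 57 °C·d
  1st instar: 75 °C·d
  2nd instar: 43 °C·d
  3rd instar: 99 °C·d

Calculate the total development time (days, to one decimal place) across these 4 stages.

39.7 days

Daily accumulation at 16.9 °C = 16.9 − 10.0 = 6.9 DD/day.
Total K = 57 + 75 + 43 + 99 = 274 DD.
Total duration = 274 / 6.9 = 39.710 ≈ 39.7 days.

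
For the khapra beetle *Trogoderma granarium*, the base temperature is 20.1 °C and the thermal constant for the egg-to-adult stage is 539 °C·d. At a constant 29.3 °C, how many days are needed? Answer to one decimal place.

58.6 days

Daily accumulation = 29.3 − 20.1 = 9.2 DD/day.
Duration = 539 / 9.2 = 58.587 ≈ 58.6 days.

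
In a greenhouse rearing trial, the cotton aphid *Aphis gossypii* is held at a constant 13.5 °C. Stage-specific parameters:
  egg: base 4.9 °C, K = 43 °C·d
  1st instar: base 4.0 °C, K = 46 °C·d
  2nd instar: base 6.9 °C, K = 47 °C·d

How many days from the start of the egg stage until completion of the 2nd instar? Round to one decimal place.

17.0 days

egg: 43 / (13.5 − 4.9) = 43 / 8.6 = 5.000 d.
1st instar: 46 / (13.5 − 4.0) = 46 / 9.5 = 4.842 d.
2nd instar: 47 / (13.5 − 6.9) = 47 / 6.6 = 7.121 d.
Sum = 16.963 ≈ 17.0 days.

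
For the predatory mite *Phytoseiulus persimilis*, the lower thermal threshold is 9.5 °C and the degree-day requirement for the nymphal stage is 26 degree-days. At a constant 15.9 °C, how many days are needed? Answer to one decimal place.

Daily accumulation = 15.9 − 9.5 = 6.4 DD/day.
Duration = 26 / 6.4 = 4.062 ≈ 4.1 days.

4.1 days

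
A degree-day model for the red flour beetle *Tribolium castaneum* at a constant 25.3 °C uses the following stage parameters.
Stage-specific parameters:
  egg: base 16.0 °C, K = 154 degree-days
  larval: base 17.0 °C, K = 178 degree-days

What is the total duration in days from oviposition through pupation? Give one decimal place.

egg: 154 / (25.3 − 16.0) = 154 / 9.3 = 16.559 d.
larval: 178 / (25.3 − 17.0) = 178 / 8.3 = 21.446 d.
Sum = 38.005 ≈ 38.0 days.

38.0 days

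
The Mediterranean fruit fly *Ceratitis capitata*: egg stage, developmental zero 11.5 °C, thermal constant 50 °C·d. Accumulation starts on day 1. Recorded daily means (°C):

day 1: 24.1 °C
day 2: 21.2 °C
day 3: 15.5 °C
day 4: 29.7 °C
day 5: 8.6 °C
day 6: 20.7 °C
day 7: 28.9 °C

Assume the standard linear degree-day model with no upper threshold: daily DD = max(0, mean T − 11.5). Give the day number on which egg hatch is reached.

Daily DD above 11.5 °C: 12.6, 9.7, 4.0, 18.2, 0.0, 9.2, 17.4.
Cumulative: 12.6, 22.3, 26.3, 44.5, 44.5, 53.7, 71.1.
The total first reaches 50 DD on day 6.

day 6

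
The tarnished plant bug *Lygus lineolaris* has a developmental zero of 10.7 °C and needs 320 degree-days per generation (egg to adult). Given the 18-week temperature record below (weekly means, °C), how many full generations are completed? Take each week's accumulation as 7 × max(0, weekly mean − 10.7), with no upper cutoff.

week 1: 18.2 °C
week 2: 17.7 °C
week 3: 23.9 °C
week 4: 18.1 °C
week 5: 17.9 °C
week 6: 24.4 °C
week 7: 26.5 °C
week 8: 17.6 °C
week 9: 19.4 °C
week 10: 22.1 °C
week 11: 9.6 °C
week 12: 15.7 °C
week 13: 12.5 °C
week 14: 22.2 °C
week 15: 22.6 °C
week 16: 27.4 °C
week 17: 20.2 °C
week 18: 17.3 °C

3 generations

Weekly DD (7 × max(0, T̄ − 10.7)): 52.5, 49.0, 92.4, 51.8, 50.4, 95.9, 110.6, 48.3, 60.9, 79.8, 0.0, 35.0, 12.6, 80.5, 83.3, 116.9, 66.5, 46.2.
Season total = 1132.6 DD.
Complete generations = ⌊1132.6 / 320⌋ = 3.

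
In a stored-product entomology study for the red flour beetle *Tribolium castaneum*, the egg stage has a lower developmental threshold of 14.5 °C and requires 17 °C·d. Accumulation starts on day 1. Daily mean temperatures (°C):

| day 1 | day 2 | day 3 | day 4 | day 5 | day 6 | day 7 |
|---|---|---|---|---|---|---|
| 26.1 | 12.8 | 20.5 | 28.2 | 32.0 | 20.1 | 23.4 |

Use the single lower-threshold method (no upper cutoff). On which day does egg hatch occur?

day 3

Daily DD above 14.5 °C: 11.6, 0.0, 6.0, 13.7, 17.5, 5.6, 8.9.
Cumulative: 11.6, 11.6, 17.6, 31.3, 48.8, 54.4, 63.3.
The total first reaches 17 DD on day 3.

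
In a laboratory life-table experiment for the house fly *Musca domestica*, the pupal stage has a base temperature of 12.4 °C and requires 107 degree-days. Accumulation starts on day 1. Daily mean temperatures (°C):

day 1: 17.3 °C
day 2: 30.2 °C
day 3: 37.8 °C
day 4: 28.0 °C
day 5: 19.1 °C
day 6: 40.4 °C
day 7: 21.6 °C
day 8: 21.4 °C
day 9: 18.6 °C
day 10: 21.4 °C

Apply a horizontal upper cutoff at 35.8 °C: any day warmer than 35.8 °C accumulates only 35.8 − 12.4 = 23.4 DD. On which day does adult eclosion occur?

Daily DD above 12.4 °C (capped at 23.4): 4.9, 17.8, 23.4, 15.6, 6.7, 23.4, 9.2, 9.0, 6.2, 9.0.
Cumulative: 4.9, 22.7, 46.1, 61.7, 68.4, 91.8, 101.0, 110.0, 116.2, 125.2.
The total first reaches 107 DD on day 8.

day 8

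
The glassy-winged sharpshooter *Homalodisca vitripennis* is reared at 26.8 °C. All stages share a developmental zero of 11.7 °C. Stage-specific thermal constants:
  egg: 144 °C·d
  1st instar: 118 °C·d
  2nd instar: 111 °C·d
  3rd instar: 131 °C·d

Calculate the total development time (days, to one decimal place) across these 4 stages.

33.4 days

Daily accumulation at 26.8 °C = 26.8 − 11.7 = 15.1 DD/day.
Total K = 144 + 118 + 111 + 131 = 504 DD.
Total duration = 504 / 15.1 = 33.377 ≈ 33.4 days.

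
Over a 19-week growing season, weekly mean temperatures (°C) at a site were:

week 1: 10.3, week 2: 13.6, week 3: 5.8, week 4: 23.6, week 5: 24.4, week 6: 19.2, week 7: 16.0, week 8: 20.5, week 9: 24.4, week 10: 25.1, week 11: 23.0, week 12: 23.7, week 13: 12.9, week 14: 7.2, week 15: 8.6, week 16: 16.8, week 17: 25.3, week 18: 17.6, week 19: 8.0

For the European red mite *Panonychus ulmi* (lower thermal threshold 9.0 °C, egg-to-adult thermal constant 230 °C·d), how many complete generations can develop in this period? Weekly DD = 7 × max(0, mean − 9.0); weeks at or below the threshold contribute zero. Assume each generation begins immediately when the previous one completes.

4 generations

Weekly DD (7 × max(0, T̄ − 9.0)): 9.1, 32.2, 0.0, 102.2, 107.8, 71.4, 49.0, 80.5, 107.8, 112.7, 98.0, 102.9, 27.3, 0.0, 0.0, 54.6, 114.1, 60.2, 0.0.
Season total = 1129.8 DD.
Complete generations = ⌊1129.8 / 230⌋ = 4.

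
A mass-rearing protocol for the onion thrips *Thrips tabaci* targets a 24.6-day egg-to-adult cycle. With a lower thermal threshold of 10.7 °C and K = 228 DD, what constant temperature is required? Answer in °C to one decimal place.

Required daily accumulation = 228 / 24.6 = 9.268 DD/day.
T = T_base + 9.268 = 10.7 + 9.268 = 19.968 ≈ 20.0 °C.

20.0 °C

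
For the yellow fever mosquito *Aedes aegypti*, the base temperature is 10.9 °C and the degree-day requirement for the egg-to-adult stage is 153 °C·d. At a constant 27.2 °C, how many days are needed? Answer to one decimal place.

9.4 days

Daily accumulation = 27.2 − 10.9 = 16.3 DD/day.
Duration = 153 / 16.3 = 9.387 ≈ 9.4 days.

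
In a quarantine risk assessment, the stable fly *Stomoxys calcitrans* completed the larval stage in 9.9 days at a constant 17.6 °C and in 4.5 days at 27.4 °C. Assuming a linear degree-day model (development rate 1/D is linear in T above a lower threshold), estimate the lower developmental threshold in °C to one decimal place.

9.4 °C

Under the model K = D·(T − T_b), so D₁·(T₁ − T_b) = D₂·(T₂ − T_b).
9.9·(17.6 − T_b) = 4.5·(27.4 − T_b)
T_b = (9.9·17.6 − 4.5·27.4) / (9.9 − 4.5) = 50.94 / 5.4 = 9.433 °C ≈ 9.4 °C.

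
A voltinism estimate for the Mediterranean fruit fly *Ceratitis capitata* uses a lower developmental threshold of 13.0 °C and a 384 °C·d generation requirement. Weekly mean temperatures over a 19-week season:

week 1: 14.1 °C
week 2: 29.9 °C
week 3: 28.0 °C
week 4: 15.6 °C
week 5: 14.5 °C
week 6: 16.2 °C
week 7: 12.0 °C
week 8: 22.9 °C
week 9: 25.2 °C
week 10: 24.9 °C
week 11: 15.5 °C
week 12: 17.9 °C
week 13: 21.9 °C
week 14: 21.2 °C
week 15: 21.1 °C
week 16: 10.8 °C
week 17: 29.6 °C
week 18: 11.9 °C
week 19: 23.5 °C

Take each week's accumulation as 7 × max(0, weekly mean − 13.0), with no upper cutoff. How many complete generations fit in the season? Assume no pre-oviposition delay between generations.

Weekly DD (7 × max(0, T̄ − 13.0)): 7.7, 118.3, 105.0, 18.2, 10.5, 22.4, 0.0, 69.3, 85.4, 83.3, 17.5, 34.3, 62.3, 57.4, 56.7, 0.0, 116.2, 0.0, 73.5.
Season total = 938.0 DD.
Complete generations = ⌊938.0 / 384⌋ = 2.

2 generations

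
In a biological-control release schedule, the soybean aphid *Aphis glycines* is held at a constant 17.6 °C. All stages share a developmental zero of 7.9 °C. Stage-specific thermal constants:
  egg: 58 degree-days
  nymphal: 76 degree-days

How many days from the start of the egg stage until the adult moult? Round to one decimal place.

Daily accumulation at 17.6 °C = 17.6 − 7.9 = 9.7 DD/day.
Total K = 58 + 76 = 134 DD.
Total duration = 134 / 9.7 = 13.814 ≈ 13.8 days.

13.8 days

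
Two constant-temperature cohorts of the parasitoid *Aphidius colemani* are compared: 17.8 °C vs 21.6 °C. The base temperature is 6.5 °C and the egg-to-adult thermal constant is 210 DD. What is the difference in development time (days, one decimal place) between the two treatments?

At 17.8 °C: 210 / (17.8 − 6.5) = 210 / 11.3 = 18.584 d.
At 21.6 °C: 210 / (21.6 − 6.5) = 210 / 15.1 = 13.907 d.
Difference = |18.584 − 13.907| = 4.677 ≈ 4.7 days.

4.7 days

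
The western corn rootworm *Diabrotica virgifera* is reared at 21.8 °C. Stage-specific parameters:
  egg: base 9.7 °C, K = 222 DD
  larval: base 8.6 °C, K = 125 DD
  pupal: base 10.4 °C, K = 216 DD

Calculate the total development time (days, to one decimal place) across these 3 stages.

egg: 222 / (21.8 − 9.7) = 222 / 12.1 = 18.347 d.
larval: 125 / (21.8 − 8.6) = 125 / 13.2 = 9.470 d.
pupal: 216 / (21.8 − 10.4) = 216 / 11.4 = 18.947 d.
Sum = 46.764 ≈ 46.8 days.

46.8 days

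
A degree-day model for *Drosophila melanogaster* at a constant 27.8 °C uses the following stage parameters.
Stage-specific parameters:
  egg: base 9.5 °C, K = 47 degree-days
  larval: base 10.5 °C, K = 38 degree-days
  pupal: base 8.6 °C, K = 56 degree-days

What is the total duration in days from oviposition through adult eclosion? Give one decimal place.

egg: 47 / (27.8 − 9.5) = 47 / 18.3 = 2.568 d.
larval: 38 / (27.8 − 10.5) = 38 / 17.3 = 2.197 d.
pupal: 56 / (27.8 − 8.6) = 56 / 19.2 = 2.917 d.
Sum = 7.682 ≈ 7.7 days.

7.7 days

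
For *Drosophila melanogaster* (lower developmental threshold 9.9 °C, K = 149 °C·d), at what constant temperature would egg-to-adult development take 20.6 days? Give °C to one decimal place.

17.1 °C

Required daily accumulation = 149 / 20.6 = 7.233 DD/day.
T = T_base + 7.233 = 9.9 + 7.233 = 17.133 ≈ 17.1 °C.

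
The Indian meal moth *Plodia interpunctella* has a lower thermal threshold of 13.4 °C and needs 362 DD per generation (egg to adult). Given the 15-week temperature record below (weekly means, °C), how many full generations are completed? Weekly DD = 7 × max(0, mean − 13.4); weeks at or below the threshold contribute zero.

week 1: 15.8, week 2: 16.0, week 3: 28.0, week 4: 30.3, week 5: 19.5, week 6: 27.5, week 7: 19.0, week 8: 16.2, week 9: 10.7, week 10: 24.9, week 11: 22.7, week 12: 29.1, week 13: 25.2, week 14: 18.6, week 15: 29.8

Weekly DD (7 × max(0, T̄ − 13.4)): 16.8, 18.2, 102.2, 118.3, 42.7, 98.7, 39.2, 19.6, 0.0, 80.5, 65.1, 109.9, 82.6, 36.4, 114.8.
Season total = 945.0 DD.
Complete generations = ⌊945.0 / 362⌋ = 2.

2 generations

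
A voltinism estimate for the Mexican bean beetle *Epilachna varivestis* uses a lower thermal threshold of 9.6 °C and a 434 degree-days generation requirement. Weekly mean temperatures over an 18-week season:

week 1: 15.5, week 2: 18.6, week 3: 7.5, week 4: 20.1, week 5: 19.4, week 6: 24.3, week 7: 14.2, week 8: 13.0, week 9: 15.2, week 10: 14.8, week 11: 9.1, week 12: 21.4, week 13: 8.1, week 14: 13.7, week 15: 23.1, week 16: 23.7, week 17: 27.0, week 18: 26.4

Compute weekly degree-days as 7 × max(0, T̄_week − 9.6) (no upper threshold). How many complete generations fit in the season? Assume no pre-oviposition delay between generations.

Weekly DD (7 × max(0, T̄ − 9.6)): 41.3, 63.0, 0.0, 73.5, 68.6, 102.9, 32.2, 23.8, 39.2, 36.4, 0.0, 82.6, 0.0, 28.7, 94.5, 98.7, 121.8, 117.6.
Season total = 1024.8 DD.
Complete generations = ⌊1024.8 / 434⌋ = 2.

2 generations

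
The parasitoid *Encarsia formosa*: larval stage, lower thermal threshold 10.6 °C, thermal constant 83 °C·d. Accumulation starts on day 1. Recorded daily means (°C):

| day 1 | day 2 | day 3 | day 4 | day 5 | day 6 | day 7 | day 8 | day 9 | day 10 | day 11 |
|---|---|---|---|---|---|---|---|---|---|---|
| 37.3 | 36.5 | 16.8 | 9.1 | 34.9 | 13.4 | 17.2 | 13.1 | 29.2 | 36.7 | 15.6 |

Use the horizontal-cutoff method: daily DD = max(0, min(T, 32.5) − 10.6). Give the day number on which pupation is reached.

day 8

Daily DD above 10.6 °C (capped at 21.9): 21.9, 21.9, 6.2, 0.0, 21.9, 2.8, 6.6, 2.5, 18.6, 21.9, 5.0.
Cumulative: 21.9, 43.8, 50.0, 50.0, 71.9, 74.7, 81.3, 83.8, 102.4, 124.3, 129.3.
The total first reaches 83 DD on day 8.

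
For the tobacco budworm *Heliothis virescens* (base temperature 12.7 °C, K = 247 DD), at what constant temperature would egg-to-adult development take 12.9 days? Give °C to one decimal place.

Required daily accumulation = 247 / 12.9 = 19.147 DD/day.
T = T_base + 19.147 = 12.7 + 19.147 = 31.847 ≈ 31.8 °C.

31.8 °C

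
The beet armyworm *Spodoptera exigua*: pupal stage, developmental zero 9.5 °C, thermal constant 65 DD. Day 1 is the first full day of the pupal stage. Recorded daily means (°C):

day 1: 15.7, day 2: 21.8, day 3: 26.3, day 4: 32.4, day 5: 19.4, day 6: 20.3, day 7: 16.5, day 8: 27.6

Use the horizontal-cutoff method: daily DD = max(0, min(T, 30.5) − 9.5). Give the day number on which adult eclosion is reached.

day 5

Daily DD above 9.5 °C (capped at 21.0): 6.2, 12.3, 16.8, 21.0, 9.9, 10.8, 7.0, 18.1.
Cumulative: 6.2, 18.5, 35.3, 56.3, 66.2, 77.0, 84.0, 102.1.
The total first reaches 65 DD on day 5.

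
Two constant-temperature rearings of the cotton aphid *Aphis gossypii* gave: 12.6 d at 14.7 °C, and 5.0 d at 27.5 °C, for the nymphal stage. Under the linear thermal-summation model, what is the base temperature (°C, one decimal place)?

Linear rate model ⇒ the product D·(T − T_b) is constant across temperatures.
12.6·(14.7 − T_b) = 5.0·(27.5 − T_b)
T_b = (12.6·14.7 − 5.0·27.5) / (12.6 − 5.0) = 47.72 / 7.6 = 6.279 °C ≈ 6.3 °C.

6.3 °C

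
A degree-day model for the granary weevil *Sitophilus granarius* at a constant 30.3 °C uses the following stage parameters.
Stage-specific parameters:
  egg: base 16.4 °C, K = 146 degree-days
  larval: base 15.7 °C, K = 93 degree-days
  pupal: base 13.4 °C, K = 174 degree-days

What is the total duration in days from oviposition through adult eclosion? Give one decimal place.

egg: 146 / (30.3 − 16.4) = 146 / 13.9 = 10.504 d.
larval: 93 / (30.3 − 15.7) = 93 / 14.6 = 6.370 d.
pupal: 174 / (30.3 − 13.4) = 174 / 16.9 = 10.296 d.
Sum = 27.169 ≈ 27.2 days.

27.2 days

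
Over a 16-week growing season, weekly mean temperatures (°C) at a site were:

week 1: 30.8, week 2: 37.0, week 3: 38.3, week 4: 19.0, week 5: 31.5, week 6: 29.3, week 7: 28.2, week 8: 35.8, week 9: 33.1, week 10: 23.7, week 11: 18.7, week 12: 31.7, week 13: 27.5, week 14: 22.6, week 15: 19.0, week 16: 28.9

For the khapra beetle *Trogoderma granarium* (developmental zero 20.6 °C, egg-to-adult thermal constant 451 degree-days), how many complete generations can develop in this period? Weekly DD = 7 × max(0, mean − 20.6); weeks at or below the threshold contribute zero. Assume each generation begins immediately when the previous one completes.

2 generations

Weekly DD (7 × max(0, T̄ − 20.6)): 71.4, 114.8, 123.9, 0.0, 76.3, 60.9, 53.2, 106.4, 87.5, 21.7, 0.0, 77.7, 48.3, 14.0, 0.0, 58.1.
Season total = 914.2 DD.
Complete generations = ⌊914.2 / 451⌋ = 2.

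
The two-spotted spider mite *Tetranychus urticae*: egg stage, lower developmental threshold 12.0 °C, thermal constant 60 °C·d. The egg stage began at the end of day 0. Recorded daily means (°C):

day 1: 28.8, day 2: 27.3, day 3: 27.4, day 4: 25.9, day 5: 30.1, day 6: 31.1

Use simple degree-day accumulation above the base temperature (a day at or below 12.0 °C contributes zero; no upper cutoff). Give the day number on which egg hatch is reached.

day 4

Daily DD above 12.0 °C: 16.8, 15.3, 15.4, 13.9, 18.1, 19.1.
Cumulative: 16.8, 32.1, 47.5, 61.4, 79.5, 98.6.
The total first reaches 60 DD on day 4.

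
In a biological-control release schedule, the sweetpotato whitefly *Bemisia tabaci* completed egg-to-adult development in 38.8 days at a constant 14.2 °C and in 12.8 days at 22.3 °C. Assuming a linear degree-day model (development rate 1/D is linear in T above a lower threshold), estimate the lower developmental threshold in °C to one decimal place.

Under the model K = D·(T − T_b), so D₁·(T₁ − T_b) = D₂·(T₂ − T_b).
38.8·(14.2 − T_b) = 12.8·(22.3 − T_b)
T_b = (38.8·14.2 − 12.8·22.3) / (38.8 − 12.8) = 265.52 / 26.0 = 10.212 °C ≈ 10.2 °C.

10.2 °C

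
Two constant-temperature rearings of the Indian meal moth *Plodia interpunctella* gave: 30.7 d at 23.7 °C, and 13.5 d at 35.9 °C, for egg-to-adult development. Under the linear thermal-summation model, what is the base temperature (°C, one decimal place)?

Under the model K = D·(T − T_b), so D₁·(T₁ − T_b) = D₂·(T₂ − T_b).
30.7·(23.7 − T_b) = 13.5·(35.9 − T_b)
T_b = (30.7·23.7 − 13.5·35.9) / (30.7 − 13.5) = 242.94 / 17.2 = 14.124 °C ≈ 14.1 °C.

14.1 °C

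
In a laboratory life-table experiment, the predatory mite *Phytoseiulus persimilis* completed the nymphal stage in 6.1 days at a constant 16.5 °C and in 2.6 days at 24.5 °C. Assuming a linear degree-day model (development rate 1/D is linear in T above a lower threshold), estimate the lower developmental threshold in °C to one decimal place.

Under the model K = D·(T − T_b), so D₁·(T₁ − T_b) = D₂·(T₂ − T_b).
6.1·(16.5 − T_b) = 2.6·(24.5 − T_b)
T_b = (6.1·16.5 − 2.6·24.5) / (6.1 − 2.6) = 36.95 / 3.5 = 10.557 °C ≈ 10.6 °C.

10.6 °C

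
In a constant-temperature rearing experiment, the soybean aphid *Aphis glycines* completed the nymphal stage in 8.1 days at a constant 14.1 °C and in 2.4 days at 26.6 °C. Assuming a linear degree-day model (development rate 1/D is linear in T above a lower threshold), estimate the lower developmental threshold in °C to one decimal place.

Under the model K = D·(T − T_b), so D₁·(T₁ − T_b) = D₂·(T₂ − T_b).
8.1·(14.1 − T_b) = 2.4·(26.6 − T_b)
T_b = (8.1·14.1 − 2.4·26.6) / (8.1 − 2.4) = 50.37 / 5.7 = 8.837 °C ≈ 8.8 °C.

8.8 °C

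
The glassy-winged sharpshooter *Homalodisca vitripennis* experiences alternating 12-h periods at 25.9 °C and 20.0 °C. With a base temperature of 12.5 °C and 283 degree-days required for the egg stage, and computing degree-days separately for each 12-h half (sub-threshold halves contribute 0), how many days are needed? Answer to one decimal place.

Day half: max(0, 25.9 − 12.5) × 0.5 = 13.4 × 0.5 = 6.70 DD.
Night half: max(0, 20.0 − 12.5) × 0.5 = 7.5 × 0.5 = 3.75 DD.
Per 24 h: 10.45 DD/day.
Duration = 283 / 10.45 = 27.081 ≈ 27.1 days.

27.1 days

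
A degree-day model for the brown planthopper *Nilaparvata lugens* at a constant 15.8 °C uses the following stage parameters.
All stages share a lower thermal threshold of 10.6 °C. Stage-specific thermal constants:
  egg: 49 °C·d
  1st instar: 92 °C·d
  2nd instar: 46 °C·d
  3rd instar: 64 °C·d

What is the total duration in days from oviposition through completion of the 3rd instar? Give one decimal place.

Daily accumulation at 15.8 °C = 15.8 − 10.6 = 5.2 DD/day.
Total K = 49 + 92 + 46 + 64 = 251 DD.
Total duration = 251 / 5.2 = 48.269 ≈ 48.3 days.

48.3 days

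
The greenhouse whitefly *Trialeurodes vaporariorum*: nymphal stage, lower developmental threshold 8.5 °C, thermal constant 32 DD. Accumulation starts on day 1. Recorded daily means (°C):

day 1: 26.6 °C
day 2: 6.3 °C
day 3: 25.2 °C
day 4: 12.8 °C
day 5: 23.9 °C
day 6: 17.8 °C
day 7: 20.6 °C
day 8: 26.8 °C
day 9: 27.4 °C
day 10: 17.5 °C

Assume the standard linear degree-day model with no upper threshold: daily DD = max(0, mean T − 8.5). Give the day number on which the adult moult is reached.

day 3

Daily DD above 8.5 °C: 18.1, 0.0, 16.7, 4.3, 15.4, 9.3, 12.1, 18.3, 18.9, 9.0.
Cumulative: 18.1, 18.1, 34.8, 39.1, 54.5, 63.8, 75.9, 94.2, 113.1, 122.1.
The total first reaches 32 DD on day 3.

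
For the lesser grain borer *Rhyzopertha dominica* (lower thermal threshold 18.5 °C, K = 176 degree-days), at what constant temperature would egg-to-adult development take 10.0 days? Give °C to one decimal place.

36.1 °C

Required daily accumulation = 176 / 10.0 = 17.600 DD/day.
T = T_base + 17.600 = 18.5 + 17.600 = 36.100 ≈ 36.1 °C.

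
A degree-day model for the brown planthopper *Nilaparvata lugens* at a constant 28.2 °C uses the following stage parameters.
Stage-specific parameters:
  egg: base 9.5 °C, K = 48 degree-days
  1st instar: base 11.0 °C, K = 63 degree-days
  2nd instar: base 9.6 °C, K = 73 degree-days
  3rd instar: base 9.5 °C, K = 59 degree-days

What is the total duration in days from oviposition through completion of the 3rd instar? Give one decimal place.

egg: 48 / (28.2 − 9.5) = 48 / 18.7 = 2.567 d.
1st instar: 63 / (28.2 − 11.0) = 63 / 17.2 = 3.663 d.
2nd instar: 73 / (28.2 − 9.6) = 73 / 18.6 = 3.925 d.
3rd instar: 59 / (28.2 − 9.5) = 59 / 18.7 = 3.155 d.
Sum = 13.309 ≈ 13.3 days.

13.3 days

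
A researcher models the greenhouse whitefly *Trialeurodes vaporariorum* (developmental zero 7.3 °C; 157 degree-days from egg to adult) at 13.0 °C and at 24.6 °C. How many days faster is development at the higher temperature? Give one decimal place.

18.5 days

At 13.0 °C: 157 / (13.0 − 7.3) = 157 / 5.7 = 27.544 d.
At 24.6 °C: 157 / (24.6 − 7.3) = 157 / 17.3 = 9.075 d.
Difference = |27.544 − 9.075| = 18.469 ≈ 18.5 days.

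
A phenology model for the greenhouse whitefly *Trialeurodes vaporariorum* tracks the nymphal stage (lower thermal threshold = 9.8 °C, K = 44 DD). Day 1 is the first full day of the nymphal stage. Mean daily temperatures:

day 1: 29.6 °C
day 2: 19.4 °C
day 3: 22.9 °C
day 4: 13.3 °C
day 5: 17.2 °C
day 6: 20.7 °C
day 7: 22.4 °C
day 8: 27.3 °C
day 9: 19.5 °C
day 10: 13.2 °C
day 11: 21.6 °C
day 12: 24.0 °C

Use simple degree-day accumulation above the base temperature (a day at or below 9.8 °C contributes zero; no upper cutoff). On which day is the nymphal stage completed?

day 4

Daily DD above 9.8 °C: 19.8, 9.6, 13.1, 3.5, 7.4, 10.9, 12.6, 17.5, 9.7, 3.4, 11.8, 14.2.
Cumulative: 19.8, 29.4, 42.5, 46.0, 53.4, 64.3, 76.9, 94.4, 104.1, 107.5, 119.3, 133.5.
The total first reaches 44 DD on day 4.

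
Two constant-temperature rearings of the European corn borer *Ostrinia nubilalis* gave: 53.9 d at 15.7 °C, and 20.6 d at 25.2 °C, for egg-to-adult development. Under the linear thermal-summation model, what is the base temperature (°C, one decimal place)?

Equal thermal constants: D₁(T₁ − T_b) = D₂(T₂ − T_b).
53.9·(15.7 − T_b) = 20.6·(25.2 − T_b)
T_b = (53.9·15.7 − 20.6·25.2) / (53.9 − 20.6) = 327.11 / 33.3 = 9.823 °C ≈ 9.8 °C.

9.8 °C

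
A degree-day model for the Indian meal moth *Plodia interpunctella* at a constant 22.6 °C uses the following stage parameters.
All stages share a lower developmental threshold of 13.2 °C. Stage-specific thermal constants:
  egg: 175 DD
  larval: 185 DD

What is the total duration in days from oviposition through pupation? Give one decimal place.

38.3 days

Daily accumulation at 22.6 °C = 22.6 − 13.2 = 9.4 DD/day.
Total K = 175 + 185 = 360 DD.
Total duration = 360 / 9.4 = 38.298 ≈ 38.3 days.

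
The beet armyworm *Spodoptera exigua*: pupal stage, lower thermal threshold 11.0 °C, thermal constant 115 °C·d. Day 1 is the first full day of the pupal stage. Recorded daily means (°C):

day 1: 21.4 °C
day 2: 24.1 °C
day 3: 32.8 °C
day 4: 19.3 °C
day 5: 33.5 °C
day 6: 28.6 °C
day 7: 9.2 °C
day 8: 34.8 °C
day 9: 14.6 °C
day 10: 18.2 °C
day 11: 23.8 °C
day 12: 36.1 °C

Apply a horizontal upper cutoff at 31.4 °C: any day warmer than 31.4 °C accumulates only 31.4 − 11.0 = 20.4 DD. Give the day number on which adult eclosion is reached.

Daily DD above 11.0 °C (capped at 20.4): 10.4, 13.1, 20.4, 8.3, 20.4, 17.6, 0.0, 20.4, 3.6, 7.2, 12.8, 20.4.
Cumulative: 10.4, 23.5, 43.9, 52.2, 72.6, 90.2, 90.2, 110.6, 114.2, 121.4, 134.2, 154.6.
The total first reaches 115 DD on day 10.

day 10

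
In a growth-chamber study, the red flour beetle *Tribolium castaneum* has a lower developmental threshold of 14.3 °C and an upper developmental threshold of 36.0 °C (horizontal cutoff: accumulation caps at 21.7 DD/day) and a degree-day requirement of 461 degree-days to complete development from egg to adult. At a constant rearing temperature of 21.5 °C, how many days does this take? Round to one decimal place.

64.0 days

Daily accumulation = 21.5 − 14.3 = 7.2 DD/day.
Duration = 461 / 7.2 = 64.028 ≈ 64.0 days.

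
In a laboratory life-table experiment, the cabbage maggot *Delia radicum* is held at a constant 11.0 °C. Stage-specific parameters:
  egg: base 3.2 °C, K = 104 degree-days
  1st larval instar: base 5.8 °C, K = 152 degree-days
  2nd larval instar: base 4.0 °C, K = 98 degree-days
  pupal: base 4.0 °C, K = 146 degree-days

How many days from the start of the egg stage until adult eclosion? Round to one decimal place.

77.4 days

egg: 104 / (11.0 − 3.2) = 104 / 7.8 = 13.333 d.
1st larval instar: 152 / (11.0 − 5.8) = 152 / 5.2 = 29.231 d.
2nd larval instar: 98 / (11.0 − 4.0) = 98 / 7.0 = 14.000 d.
pupal: 146 / (11.0 − 4.0) = 146 / 7.0 = 20.857 d.
Sum = 77.421 ≈ 77.4 days.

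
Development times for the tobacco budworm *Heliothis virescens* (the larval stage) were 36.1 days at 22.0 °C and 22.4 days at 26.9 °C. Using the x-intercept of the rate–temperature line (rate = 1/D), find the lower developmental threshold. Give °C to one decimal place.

14.0 °C

Linear rate model ⇒ the product D·(T − T_b) is constant across temperatures.
36.1·(22.0 − T_b) = 22.4·(26.9 − T_b)
T_b = (36.1·22.0 − 22.4·26.9) / (36.1 − 22.4) = 191.64 / 13.7 = 13.988 °C ≈ 14.0 °C.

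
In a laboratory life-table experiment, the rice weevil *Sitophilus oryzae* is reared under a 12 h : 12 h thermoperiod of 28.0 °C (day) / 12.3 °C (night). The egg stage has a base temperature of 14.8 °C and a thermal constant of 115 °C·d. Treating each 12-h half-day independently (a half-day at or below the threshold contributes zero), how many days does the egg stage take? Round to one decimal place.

Day half: max(0, 28.0 − 14.8) × 0.5 = 13.2 × 0.5 = 6.60 DD.
Night half: max(0, 12.3 − 14.8) × 0.5 = 0.0 × 0.5 = 0.00 DD.
Per 24 h: 6.60 DD/day.
Duration = 115 / 6.60 = 17.424 ≈ 17.4 days.

17.4 days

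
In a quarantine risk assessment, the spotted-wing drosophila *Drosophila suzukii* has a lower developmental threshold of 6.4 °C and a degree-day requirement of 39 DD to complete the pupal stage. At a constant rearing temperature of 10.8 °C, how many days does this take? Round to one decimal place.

8.9 days

Daily accumulation = 10.8 − 6.4 = 4.4 DD/day.
Duration = 39 / 4.4 = 8.864 ≈ 8.9 days.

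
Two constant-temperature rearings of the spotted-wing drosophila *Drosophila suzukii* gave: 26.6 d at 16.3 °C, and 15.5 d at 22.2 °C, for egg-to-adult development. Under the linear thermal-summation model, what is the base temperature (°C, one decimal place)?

Equal thermal constants: D₁(T₁ − T_b) = D₂(T₂ − T_b).
26.6·(16.3 − T_b) = 15.5·(22.2 − T_b)
T_b = (26.6·16.3 − 15.5·22.2) / (26.6 − 15.5) = 89.48 / 11.1 = 8.061 °C ≈ 8.1 °C.

8.1 °C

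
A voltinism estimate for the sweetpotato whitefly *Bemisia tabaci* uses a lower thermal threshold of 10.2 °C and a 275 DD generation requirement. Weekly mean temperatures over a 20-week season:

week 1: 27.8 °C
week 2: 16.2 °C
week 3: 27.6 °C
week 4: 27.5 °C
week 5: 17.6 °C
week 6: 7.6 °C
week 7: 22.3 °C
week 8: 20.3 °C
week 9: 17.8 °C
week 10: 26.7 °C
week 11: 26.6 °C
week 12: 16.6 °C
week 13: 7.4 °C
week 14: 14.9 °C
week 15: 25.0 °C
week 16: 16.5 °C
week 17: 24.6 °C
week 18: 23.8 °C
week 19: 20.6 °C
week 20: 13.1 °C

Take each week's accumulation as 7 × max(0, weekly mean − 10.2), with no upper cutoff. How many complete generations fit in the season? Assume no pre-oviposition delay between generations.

5 generations

Weekly DD (7 × max(0, T̄ − 10.2)): 123.2, 42.0, 121.8, 121.1, 51.8, 0.0, 84.7, 70.7, 53.2, 115.5, 114.8, 44.8, 0.0, 32.9, 103.6, 44.1, 100.8, 95.2, 72.8, 20.3.
Season total = 1413.3 DD.
Complete generations = ⌊1413.3 / 275⌋ = 5.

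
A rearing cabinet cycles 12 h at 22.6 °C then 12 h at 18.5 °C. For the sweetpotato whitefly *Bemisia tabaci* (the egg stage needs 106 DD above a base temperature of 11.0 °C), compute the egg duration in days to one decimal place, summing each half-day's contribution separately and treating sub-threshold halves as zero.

Day half: max(0, 22.6 − 11.0) × 0.5 = 11.6 × 0.5 = 5.80 DD.
Night half: max(0, 18.5 − 11.0) × 0.5 = 7.5 × 0.5 = 3.75 DD.
Per 24 h: 9.55 DD/day.
Duration = 106 / 9.55 = 11.099 ≈ 11.1 days.

11.1 days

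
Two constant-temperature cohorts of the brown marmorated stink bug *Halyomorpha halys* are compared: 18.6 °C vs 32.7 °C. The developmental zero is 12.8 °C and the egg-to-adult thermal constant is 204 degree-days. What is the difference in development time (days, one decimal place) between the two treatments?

24.9 days

At 18.6 °C: 204 / (18.6 − 12.8) = 204 / 5.8 = 35.172 d.
At 32.7 °C: 204 / (32.7 − 12.8) = 204 / 19.9 = 10.251 d.
Difference = |35.172 − 10.251| = 24.921 ≈ 24.9 days.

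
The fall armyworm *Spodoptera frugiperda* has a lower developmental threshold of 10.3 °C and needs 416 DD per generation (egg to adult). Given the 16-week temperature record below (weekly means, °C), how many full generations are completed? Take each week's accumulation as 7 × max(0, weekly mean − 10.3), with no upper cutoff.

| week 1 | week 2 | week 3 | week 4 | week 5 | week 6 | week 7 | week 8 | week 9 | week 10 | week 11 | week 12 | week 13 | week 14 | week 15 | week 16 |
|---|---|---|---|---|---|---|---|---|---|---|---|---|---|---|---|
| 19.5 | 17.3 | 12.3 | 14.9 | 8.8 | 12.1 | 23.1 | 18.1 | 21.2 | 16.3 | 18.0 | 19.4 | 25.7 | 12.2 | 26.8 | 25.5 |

Weekly DD (7 × max(0, T̄ − 10.3)): 64.4, 49.0, 14.0, 32.2, 0.0, 12.6, 89.6, 54.6, 76.3, 42.0, 53.9, 63.7, 107.8, 13.3, 115.5, 106.4.
Season total = 895.3 DD.
Complete generations = ⌊895.3 / 416⌋ = 2.

2 generations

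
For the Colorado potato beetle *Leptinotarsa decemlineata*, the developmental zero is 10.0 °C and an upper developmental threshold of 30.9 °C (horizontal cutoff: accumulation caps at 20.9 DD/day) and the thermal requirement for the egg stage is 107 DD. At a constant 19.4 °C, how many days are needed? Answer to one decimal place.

Daily accumulation = 19.4 − 10.0 = 9.4 DD/day.
Duration = 107 / 9.4 = 11.383 ≈ 11.4 days.

11.4 days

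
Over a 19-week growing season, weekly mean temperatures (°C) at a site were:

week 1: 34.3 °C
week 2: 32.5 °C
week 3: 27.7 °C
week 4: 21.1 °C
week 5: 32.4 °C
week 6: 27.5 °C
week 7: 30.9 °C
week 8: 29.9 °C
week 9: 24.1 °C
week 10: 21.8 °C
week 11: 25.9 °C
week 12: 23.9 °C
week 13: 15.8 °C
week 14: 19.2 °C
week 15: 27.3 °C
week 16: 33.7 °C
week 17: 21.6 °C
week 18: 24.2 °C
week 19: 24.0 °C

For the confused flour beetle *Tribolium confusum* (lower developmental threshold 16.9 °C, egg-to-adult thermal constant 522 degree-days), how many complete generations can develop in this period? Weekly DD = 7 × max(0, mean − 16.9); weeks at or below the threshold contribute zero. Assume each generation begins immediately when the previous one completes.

Weekly DD (7 × max(0, T̄ − 16.9)): 121.8, 109.2, 75.6, 29.4, 108.5, 74.2, 98.0, 91.0, 50.4, 34.3, 63.0, 49.0, 0.0, 16.1, 72.8, 117.6, 32.9, 51.1, 49.7.
Season total = 1244.6 DD.
Complete generations = ⌊1244.6 / 522⌋ = 2.

2 generations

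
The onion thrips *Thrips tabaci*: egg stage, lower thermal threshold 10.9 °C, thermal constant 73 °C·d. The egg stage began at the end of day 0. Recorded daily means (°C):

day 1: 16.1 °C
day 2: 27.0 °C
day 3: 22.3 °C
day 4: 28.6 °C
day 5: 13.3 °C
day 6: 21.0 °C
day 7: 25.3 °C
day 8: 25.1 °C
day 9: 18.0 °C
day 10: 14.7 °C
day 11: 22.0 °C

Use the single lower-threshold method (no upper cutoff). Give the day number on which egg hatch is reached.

Daily DD above 10.9 °C: 5.2, 16.1, 11.4, 17.7, 2.4, 10.1, 14.4, 14.2, 7.1, 3.8, 11.1.
Cumulative: 5.2, 21.3, 32.7, 50.4, 52.8, 62.9, 77.3, 91.5, 98.6, 102.4, 113.5.
The total first reaches 73 DD on day 7.

day 7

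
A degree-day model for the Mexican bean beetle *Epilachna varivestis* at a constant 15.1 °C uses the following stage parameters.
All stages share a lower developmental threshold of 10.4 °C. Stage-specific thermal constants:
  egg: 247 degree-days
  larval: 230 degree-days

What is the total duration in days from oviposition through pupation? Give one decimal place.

101.5 days

Daily accumulation at 15.1 °C = 15.1 − 10.4 = 4.7 DD/day.
Total K = 247 + 230 = 477 DD.
Total duration = 477 / 4.7 = 101.489 ≈ 101.5 days.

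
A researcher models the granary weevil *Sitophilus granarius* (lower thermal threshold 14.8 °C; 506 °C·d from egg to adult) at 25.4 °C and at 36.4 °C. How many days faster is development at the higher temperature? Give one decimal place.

At 25.4 °C: 506 / (25.4 − 14.8) = 506 / 10.6 = 47.736 d.
At 36.4 °C: 506 / (36.4 − 14.8) = 506 / 21.6 = 23.426 d.
Difference = |47.736 − 23.426| = 24.310 ≈ 24.3 days.

24.3 days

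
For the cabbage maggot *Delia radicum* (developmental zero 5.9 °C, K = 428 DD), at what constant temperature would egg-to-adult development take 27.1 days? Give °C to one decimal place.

Required daily accumulation = 428 / 27.1 = 15.793 DD/day.
T = T_base + 15.793 = 5.9 + 15.793 = 21.693 ≈ 21.7 °C.

21.7 °C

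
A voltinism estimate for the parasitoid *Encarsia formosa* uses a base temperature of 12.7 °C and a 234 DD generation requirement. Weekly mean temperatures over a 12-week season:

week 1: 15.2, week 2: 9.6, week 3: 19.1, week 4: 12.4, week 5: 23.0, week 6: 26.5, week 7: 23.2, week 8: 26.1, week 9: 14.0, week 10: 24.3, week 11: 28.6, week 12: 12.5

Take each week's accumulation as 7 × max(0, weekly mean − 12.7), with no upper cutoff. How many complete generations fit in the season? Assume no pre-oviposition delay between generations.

2 generations

Weekly DD (7 × max(0, T̄ − 12.7)): 17.5, 0.0, 44.8, 0.0, 72.1, 96.6, 73.5, 93.8, 9.1, 81.2, 111.3, 0.0.
Season total = 599.9 DD.
Complete generations = ⌊599.9 / 234⌋ = 2.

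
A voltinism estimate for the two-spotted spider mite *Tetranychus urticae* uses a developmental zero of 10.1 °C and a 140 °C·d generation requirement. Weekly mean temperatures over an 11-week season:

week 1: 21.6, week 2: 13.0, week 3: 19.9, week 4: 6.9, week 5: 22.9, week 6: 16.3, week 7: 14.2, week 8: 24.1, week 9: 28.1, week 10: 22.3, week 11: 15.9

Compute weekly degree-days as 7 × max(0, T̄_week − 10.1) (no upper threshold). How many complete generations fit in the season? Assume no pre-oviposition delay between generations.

Weekly DD (7 × max(0, T̄ − 10.1)): 80.5, 20.3, 68.6, 0.0, 89.6, 43.4, 28.7, 98.0, 126.0, 85.4, 40.6.
Season total = 681.1 DD.
Complete generations = ⌊681.1 / 140⌋ = 4.

4 generations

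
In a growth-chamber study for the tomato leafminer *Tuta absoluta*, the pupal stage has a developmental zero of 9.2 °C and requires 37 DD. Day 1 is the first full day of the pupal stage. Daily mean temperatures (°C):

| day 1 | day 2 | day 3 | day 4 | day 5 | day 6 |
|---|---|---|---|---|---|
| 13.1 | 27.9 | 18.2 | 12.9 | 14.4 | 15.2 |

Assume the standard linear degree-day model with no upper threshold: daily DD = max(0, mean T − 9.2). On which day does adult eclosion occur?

day 5

Daily DD above 9.2 °C: 3.9, 18.7, 9.0, 3.7, 5.2, 6.0.
Cumulative: 3.9, 22.6, 31.6, 35.3, 40.5, 46.5.
The total first reaches 37 DD on day 5.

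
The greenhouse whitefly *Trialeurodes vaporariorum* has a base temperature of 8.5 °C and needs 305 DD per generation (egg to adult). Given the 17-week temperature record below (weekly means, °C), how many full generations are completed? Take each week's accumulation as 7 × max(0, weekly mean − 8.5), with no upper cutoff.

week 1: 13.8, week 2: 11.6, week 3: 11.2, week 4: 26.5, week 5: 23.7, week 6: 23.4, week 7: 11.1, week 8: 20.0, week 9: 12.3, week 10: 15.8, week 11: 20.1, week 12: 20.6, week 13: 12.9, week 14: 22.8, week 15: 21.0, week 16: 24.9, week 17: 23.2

Weekly DD (7 × max(0, T̄ − 8.5)): 37.1, 21.7, 18.9, 126.0, 106.4, 104.3, 18.2, 80.5, 26.6, 51.1, 81.2, 84.7, 30.8, 100.1, 87.5, 114.8, 102.9.
Season total = 1192.8 DD.
Complete generations = ⌊1192.8 / 305⌋ = 3.

3 generations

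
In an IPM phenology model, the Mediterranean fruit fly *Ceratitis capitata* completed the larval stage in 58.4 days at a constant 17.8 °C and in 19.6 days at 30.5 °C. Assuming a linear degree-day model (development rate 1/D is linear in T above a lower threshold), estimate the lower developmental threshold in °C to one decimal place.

11.4 °C

Under the model K = D·(T − T_b), so D₁·(T₁ − T_b) = D₂·(T₂ − T_b).
58.4·(17.8 − T_b) = 19.6·(30.5 − T_b)
T_b = (58.4·17.8 − 19.6·30.5) / (58.4 − 19.6) = 441.72 / 38.8 = 11.385 °C ≈ 11.4 °C.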